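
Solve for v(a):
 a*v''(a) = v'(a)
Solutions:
 v(a) = C1 + C2*a^2


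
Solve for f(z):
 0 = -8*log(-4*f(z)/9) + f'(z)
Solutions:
 -Integral(1/(log(-_y) - 2*log(3) + 2*log(2)), (_y, f(z)))/8 = C1 - z


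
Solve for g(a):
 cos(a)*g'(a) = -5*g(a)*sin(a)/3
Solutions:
 g(a) = C1*cos(a)^(5/3)


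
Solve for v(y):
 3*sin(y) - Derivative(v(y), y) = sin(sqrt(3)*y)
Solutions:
 v(y) = C1 - 3*cos(y) + sqrt(3)*cos(sqrt(3)*y)/3


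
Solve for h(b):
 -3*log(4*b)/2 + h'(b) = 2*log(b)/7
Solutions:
 h(b) = C1 + 25*b*log(b)/14 - 25*b/14 + 3*b*log(2)


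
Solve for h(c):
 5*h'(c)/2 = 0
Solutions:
 h(c) = C1


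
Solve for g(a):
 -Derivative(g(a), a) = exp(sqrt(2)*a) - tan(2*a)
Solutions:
 g(a) = C1 - sqrt(2)*exp(sqrt(2)*a)/2 - log(cos(2*a))/2


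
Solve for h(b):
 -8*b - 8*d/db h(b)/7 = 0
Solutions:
 h(b) = C1 - 7*b^2/2


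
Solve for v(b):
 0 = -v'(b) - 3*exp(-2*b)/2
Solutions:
 v(b) = C1 + 3*exp(-2*b)/4


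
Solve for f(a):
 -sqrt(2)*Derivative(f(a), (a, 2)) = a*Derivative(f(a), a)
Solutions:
 f(a) = C1 + C2*erf(2^(1/4)*a/2)


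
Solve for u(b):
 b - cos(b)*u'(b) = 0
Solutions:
 u(b) = C1 + Integral(b/cos(b), b)


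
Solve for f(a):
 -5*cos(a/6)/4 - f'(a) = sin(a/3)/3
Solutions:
 f(a) = C1 - 15*sin(a/6)/2 + cos(a/3)


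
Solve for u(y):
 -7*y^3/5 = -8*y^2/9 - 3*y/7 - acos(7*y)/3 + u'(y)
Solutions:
 u(y) = C1 - 7*y^4/20 + 8*y^3/27 + 3*y^2/14 + y*acos(7*y)/3 - sqrt(1 - 49*y^2)/21


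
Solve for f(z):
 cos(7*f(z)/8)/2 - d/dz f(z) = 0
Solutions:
 -z/2 - 4*log(sin(7*f(z)/8) - 1)/7 + 4*log(sin(7*f(z)/8) + 1)/7 = C1


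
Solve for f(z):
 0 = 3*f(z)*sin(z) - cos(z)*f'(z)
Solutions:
 f(z) = C1/cos(z)^3


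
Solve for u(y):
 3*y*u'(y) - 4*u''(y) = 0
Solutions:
 u(y) = C1 + C2*erfi(sqrt(6)*y/4)


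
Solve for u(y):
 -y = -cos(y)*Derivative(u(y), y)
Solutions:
 u(y) = C1 + Integral(y/cos(y), y)


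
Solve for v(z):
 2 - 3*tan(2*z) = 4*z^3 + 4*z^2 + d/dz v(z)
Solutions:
 v(z) = C1 - z^4 - 4*z^3/3 + 2*z + 3*log(cos(2*z))/2


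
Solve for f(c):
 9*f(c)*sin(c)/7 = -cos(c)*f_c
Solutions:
 f(c) = C1*cos(c)^(9/7)


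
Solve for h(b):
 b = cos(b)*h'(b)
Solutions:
 h(b) = C1 + Integral(b/cos(b), b)


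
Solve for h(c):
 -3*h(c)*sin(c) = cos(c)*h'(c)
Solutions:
 h(c) = C1*cos(c)^3


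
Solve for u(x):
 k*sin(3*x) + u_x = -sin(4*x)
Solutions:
 u(x) = C1 + k*cos(3*x)/3 + cos(4*x)/4


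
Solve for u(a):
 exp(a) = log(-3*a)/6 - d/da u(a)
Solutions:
 u(a) = C1 + a*log(-a)/6 + a*(-1 + log(3))/6 - exp(a)


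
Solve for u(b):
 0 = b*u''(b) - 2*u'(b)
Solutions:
 u(b) = C1 + C2*b^3


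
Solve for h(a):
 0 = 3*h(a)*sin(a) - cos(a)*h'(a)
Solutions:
 h(a) = C1/cos(a)^3


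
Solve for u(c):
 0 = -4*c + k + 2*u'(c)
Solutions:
 u(c) = C1 + c^2 - c*k/2


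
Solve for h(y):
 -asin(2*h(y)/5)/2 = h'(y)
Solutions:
 Integral(1/asin(2*_y/5), (_y, h(y))) = C1 - y/2


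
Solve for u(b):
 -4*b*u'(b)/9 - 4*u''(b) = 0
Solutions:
 u(b) = C1 + C2*erf(sqrt(2)*b/6)


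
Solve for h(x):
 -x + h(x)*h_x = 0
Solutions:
 h(x) = -sqrt(C1 + x^2)
 h(x) = sqrt(C1 + x^2)


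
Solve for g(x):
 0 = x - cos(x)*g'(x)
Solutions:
 g(x) = C1 + Integral(x/cos(x), x)


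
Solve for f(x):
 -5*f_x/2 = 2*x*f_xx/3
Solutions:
 f(x) = C1 + C2/x^(11/4)


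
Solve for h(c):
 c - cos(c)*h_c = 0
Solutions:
 h(c) = C1 + Integral(c/cos(c), c)


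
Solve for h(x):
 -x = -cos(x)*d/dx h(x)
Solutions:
 h(x) = C1 + Integral(x/cos(x), x)


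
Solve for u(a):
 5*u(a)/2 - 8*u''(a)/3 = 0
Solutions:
 u(a) = C1*exp(-sqrt(15)*a/4) + C2*exp(sqrt(15)*a/4)


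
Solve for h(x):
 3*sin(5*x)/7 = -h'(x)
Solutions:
 h(x) = C1 + 3*cos(5*x)/35


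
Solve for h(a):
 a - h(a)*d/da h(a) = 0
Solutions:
 h(a) = -sqrt(C1 + a^2)
 h(a) = sqrt(C1 + a^2)


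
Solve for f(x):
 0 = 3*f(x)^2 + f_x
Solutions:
 f(x) = 1/(C1 + 3*x)


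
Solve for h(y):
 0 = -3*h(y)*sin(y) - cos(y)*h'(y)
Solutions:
 h(y) = C1*cos(y)^3


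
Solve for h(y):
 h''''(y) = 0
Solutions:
 h(y) = C1 + C2*y + C3*y^2 + C4*y^3


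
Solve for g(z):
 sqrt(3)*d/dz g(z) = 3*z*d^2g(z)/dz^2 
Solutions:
 g(z) = C1 + C2*z^(sqrt(3)/3 + 1)


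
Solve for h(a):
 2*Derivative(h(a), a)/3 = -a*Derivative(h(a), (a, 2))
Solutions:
 h(a) = C1 + C2*a^(1/3)


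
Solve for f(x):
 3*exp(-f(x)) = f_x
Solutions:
 f(x) = log(C1 + 3*x)


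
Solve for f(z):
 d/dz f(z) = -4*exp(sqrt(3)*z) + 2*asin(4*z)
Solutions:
 f(z) = C1 + 2*z*asin(4*z) + sqrt(1 - 16*z^2)/2 - 4*sqrt(3)*exp(sqrt(3)*z)/3


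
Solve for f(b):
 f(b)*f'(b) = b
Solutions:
 f(b) = -sqrt(C1 + b^2)
 f(b) = sqrt(C1 + b^2)


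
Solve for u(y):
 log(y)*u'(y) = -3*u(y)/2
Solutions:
 u(y) = C1*exp(-3*li(y)/2)


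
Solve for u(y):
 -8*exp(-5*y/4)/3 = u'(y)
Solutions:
 u(y) = C1 + 32*exp(-5*y/4)/15


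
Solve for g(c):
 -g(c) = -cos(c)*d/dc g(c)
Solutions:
 g(c) = C1*sqrt(sin(c) + 1)/sqrt(sin(c) - 1)


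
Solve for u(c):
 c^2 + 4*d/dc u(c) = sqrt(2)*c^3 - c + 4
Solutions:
 u(c) = C1 + sqrt(2)*c^4/16 - c^3/12 - c^2/8 + c


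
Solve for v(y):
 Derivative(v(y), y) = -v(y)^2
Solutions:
 v(y) = 1/(C1 + y)


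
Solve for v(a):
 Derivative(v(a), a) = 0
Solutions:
 v(a) = C1


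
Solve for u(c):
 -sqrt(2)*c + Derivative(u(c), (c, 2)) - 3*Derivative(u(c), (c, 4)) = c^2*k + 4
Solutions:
 u(c) = C1 + C2*c + C3*exp(-sqrt(3)*c/3) + C4*exp(sqrt(3)*c/3) + c^4*k/12 + sqrt(2)*c^3/6 + c^2*(3*k + 2)


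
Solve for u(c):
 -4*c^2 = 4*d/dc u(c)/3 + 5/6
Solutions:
 u(c) = C1 - c^3 - 5*c/8


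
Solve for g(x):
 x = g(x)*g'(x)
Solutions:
 g(x) = -sqrt(C1 + x^2)
 g(x) = sqrt(C1 + x^2)


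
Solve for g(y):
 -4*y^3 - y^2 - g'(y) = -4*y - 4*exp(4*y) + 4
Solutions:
 g(y) = C1 - y^4 - y^3/3 + 2*y^2 - 4*y + exp(4*y)


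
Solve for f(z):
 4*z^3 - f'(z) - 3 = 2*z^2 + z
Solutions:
 f(z) = C1 + z^4 - 2*z^3/3 - z^2/2 - 3*z


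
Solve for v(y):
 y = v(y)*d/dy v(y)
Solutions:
 v(y) = -sqrt(C1 + y^2)
 v(y) = sqrt(C1 + y^2)


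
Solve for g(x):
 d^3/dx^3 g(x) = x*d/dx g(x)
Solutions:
 g(x) = C1 + Integral(C2*airyai(x) + C3*airybi(x), x)


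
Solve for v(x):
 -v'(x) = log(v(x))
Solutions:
 li(v(x)) = C1 - x


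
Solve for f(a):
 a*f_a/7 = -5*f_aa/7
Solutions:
 f(a) = C1 + C2*erf(sqrt(10)*a/10)


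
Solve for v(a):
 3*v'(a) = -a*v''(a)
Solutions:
 v(a) = C1 + C2/a^2


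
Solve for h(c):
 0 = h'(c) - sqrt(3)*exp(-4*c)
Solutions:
 h(c) = C1 - sqrt(3)*exp(-4*c)/4


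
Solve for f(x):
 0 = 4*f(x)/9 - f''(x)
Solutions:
 f(x) = C1*exp(-2*x/3) + C2*exp(2*x/3)


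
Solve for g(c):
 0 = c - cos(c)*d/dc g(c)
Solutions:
 g(c) = C1 + Integral(c/cos(c), c)


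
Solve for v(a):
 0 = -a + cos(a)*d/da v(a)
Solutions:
 v(a) = C1 + Integral(a/cos(a), a)


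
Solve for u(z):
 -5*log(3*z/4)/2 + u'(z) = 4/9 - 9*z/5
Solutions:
 u(z) = C1 - 9*z^2/10 + 5*z*log(z)/2 - 5*z*log(2) - 37*z/18 + 5*z*log(3)/2


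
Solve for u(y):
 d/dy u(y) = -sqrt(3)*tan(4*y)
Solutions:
 u(y) = C1 + sqrt(3)*log(cos(4*y))/4


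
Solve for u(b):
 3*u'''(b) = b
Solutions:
 u(b) = C1 + C2*b + C3*b^2 + b^4/72


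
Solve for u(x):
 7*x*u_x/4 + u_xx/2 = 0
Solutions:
 u(x) = C1 + C2*erf(sqrt(7)*x/2)


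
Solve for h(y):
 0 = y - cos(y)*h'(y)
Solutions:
 h(y) = C1 + Integral(y/cos(y), y)


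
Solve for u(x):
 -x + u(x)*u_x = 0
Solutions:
 u(x) = -sqrt(C1 + x^2)
 u(x) = sqrt(C1 + x^2)


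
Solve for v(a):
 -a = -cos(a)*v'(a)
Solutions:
 v(a) = C1 + Integral(a/cos(a), a)


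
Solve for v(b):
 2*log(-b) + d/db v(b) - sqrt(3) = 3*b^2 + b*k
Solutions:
 v(b) = C1 + b^3 + b^2*k/2 - 2*b*log(-b) + b*(sqrt(3) + 2)


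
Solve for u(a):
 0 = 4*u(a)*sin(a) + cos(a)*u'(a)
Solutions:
 u(a) = C1*cos(a)^4


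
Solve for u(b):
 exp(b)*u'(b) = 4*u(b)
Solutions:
 u(b) = C1*exp(-4*exp(-b))


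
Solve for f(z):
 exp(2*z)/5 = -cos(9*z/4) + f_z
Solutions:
 f(z) = C1 + exp(2*z)/10 + 4*sin(9*z/4)/9


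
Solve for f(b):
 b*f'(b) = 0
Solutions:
 f(b) = C1


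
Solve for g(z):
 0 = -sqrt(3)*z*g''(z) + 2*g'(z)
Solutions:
 g(z) = C1 + C2*z^(1 + 2*sqrt(3)/3)


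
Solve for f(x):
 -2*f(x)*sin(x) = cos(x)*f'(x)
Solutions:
 f(x) = C1*cos(x)^2


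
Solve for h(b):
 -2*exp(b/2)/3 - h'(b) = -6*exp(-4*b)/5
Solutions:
 h(b) = C1 - 4*exp(b/2)/3 - 3*exp(-4*b)/10


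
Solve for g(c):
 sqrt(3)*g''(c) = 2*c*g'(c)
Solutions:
 g(c) = C1 + C2*erfi(3^(3/4)*c/3)


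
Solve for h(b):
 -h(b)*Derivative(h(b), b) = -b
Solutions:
 h(b) = -sqrt(C1 + b^2)
 h(b) = sqrt(C1 + b^2)


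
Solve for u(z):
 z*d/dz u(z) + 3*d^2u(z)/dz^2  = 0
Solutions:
 u(z) = C1 + C2*erf(sqrt(6)*z/6)


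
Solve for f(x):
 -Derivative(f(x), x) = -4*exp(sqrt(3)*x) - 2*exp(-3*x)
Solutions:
 f(x) = C1 + 4*sqrt(3)*exp(sqrt(3)*x)/3 - 2*exp(-3*x)/3


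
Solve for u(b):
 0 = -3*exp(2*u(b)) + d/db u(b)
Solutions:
 u(b) = log(-sqrt(-1/(C1 + 3*b))) - log(2)/2
 u(b) = log(-1/(C1 + 3*b))/2 - log(2)/2


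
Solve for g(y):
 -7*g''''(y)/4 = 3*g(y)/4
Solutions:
 g(y) = (C1*sin(sqrt(2)*3^(1/4)*7^(3/4)*y/14) + C2*cos(sqrt(2)*3^(1/4)*7^(3/4)*y/14))*exp(-sqrt(2)*3^(1/4)*7^(3/4)*y/14) + (C3*sin(sqrt(2)*3^(1/4)*7^(3/4)*y/14) + C4*cos(sqrt(2)*3^(1/4)*7^(3/4)*y/14))*exp(sqrt(2)*3^(1/4)*7^(3/4)*y/14)


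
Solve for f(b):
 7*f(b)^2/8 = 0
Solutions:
 f(b) = 0


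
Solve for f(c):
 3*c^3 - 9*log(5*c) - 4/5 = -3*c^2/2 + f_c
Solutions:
 f(c) = C1 + 3*c^4/4 + c^3/2 - 9*c*log(c) - 9*c*log(5) + 41*c/5


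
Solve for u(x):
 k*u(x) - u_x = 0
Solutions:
 u(x) = C1*exp(k*x)


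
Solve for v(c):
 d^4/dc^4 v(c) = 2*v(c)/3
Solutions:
 v(c) = C1*exp(-2^(1/4)*3^(3/4)*c/3) + C2*exp(2^(1/4)*3^(3/4)*c/3) + C3*sin(2^(1/4)*3^(3/4)*c/3) + C4*cos(2^(1/4)*3^(3/4)*c/3)


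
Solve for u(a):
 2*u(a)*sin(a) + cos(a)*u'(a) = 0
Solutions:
 u(a) = C1*cos(a)^2


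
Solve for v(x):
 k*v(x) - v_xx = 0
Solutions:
 v(x) = C1*exp(-sqrt(k)*x) + C2*exp(sqrt(k)*x)


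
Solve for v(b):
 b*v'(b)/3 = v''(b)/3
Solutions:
 v(b) = C1 + C2*erfi(sqrt(2)*b/2)


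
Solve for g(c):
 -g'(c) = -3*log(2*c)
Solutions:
 g(c) = C1 + 3*c*log(c) - 3*c + c*log(8)


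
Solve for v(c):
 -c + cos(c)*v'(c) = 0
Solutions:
 v(c) = C1 + Integral(c/cos(c), c)


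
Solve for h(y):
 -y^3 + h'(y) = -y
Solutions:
 h(y) = C1 + y^4/4 - y^2/2


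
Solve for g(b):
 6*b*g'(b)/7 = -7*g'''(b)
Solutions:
 g(b) = C1 + Integral(C2*airyai(-42^(1/3)*b/7) + C3*airybi(-42^(1/3)*b/7), b)


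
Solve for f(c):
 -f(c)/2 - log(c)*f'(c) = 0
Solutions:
 f(c) = C1*exp(-li(c)/2)


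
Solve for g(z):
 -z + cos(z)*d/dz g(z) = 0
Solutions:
 g(z) = C1 + Integral(z/cos(z), z)


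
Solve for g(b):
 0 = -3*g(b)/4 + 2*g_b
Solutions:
 g(b) = C1*exp(3*b/8)


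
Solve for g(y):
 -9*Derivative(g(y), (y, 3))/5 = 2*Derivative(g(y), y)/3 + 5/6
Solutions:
 g(y) = C1 + C2*sin(sqrt(30)*y/9) + C3*cos(sqrt(30)*y/9) - 5*y/4


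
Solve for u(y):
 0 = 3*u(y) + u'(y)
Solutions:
 u(y) = C1*exp(-3*y)


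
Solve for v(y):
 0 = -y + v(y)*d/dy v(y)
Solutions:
 v(y) = -sqrt(C1 + y^2)
 v(y) = sqrt(C1 + y^2)


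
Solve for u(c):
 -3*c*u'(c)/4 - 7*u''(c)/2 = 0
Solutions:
 u(c) = C1 + C2*erf(sqrt(21)*c/14)


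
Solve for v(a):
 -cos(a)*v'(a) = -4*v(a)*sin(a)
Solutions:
 v(a) = C1/cos(a)^4


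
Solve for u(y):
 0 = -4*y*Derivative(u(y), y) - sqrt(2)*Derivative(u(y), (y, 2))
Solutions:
 u(y) = C1 + C2*erf(2^(1/4)*y)


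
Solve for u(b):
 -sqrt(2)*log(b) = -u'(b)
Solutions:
 u(b) = C1 + sqrt(2)*b*log(b) - sqrt(2)*b


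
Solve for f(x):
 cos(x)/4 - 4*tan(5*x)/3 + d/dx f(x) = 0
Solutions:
 f(x) = C1 - 4*log(cos(5*x))/15 - sin(x)/4


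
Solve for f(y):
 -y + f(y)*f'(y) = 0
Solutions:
 f(y) = -sqrt(C1 + y^2)
 f(y) = sqrt(C1 + y^2)


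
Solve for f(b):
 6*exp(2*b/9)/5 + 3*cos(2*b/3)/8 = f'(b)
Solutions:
 f(b) = C1 + 27*exp(2*b/9)/5 + 9*sin(2*b/3)/16


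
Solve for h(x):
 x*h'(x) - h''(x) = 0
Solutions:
 h(x) = C1 + C2*erfi(sqrt(2)*x/2)


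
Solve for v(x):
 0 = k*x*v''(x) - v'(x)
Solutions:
 v(x) = C1 + x^(((re(k) + 1)*re(k) + im(k)^2)/(re(k)^2 + im(k)^2))*(C2*sin(log(x)*Abs(im(k))/(re(k)^2 + im(k)^2)) + C3*cos(log(x)*im(k)/(re(k)^2 + im(k)^2)))


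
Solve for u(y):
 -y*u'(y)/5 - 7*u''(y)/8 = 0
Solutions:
 u(y) = C1 + C2*erf(2*sqrt(35)*y/35)


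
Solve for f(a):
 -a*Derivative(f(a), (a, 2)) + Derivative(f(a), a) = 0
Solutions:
 f(a) = C1 + C2*a^2


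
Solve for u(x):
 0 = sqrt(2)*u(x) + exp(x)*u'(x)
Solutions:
 u(x) = C1*exp(sqrt(2)*exp(-x))


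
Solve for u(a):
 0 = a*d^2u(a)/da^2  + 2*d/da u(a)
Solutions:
 u(a) = C1 + C2/a


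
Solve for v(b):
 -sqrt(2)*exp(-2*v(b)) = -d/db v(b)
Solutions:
 v(b) = log(-sqrt(C1 + 2*sqrt(2)*b))
 v(b) = log(C1 + 2*sqrt(2)*b)/2


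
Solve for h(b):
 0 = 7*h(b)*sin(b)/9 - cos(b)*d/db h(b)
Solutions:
 h(b) = C1/cos(b)^(7/9)


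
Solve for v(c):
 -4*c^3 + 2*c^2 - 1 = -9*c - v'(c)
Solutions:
 v(c) = C1 + c^4 - 2*c^3/3 - 9*c^2/2 + c


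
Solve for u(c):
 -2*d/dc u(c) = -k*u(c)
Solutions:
 u(c) = C1*exp(c*k/2)


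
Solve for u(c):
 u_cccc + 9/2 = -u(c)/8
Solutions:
 u(c) = (C1*sin(2^(3/4)*c/4) + C2*cos(2^(3/4)*c/4))*exp(-2^(3/4)*c/4) + (C3*sin(2^(3/4)*c/4) + C4*cos(2^(3/4)*c/4))*exp(2^(3/4)*c/4) - 36


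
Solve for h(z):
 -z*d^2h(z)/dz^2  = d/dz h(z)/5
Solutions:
 h(z) = C1 + C2*z^(4/5)


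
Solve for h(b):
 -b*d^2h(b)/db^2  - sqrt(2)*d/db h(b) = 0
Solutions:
 h(b) = C1 + C2*b^(1 - sqrt(2))


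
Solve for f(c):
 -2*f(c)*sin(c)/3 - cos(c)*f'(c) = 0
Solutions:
 f(c) = C1*cos(c)^(2/3)


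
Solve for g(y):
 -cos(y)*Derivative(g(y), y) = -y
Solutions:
 g(y) = C1 + Integral(y/cos(y), y)


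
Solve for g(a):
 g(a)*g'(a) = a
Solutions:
 g(a) = -sqrt(C1 + a^2)
 g(a) = sqrt(C1 + a^2)


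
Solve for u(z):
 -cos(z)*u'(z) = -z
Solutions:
 u(z) = C1 + Integral(z/cos(z), z)


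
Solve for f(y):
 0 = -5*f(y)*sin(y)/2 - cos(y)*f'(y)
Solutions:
 f(y) = C1*cos(y)^(5/2)


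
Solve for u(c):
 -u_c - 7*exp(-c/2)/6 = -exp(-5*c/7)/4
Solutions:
 u(c) = C1 + 7*exp(-c/2)/3 - 7*exp(-5*c/7)/20


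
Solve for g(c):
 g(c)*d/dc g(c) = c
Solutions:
 g(c) = -sqrt(C1 + c^2)
 g(c) = sqrt(C1 + c^2)


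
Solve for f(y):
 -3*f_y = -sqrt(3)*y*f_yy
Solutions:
 f(y) = C1 + C2*y^(1 + sqrt(3))


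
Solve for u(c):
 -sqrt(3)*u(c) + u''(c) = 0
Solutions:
 u(c) = C1*exp(-3^(1/4)*c) + C2*exp(3^(1/4)*c)


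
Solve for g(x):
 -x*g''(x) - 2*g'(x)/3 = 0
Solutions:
 g(x) = C1 + C2*x^(1/3)


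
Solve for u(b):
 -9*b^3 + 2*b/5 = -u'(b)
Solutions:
 u(b) = C1 + 9*b^4/4 - b^2/5


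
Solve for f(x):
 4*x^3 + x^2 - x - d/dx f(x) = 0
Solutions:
 f(x) = C1 + x^4 + x^3/3 - x^2/2


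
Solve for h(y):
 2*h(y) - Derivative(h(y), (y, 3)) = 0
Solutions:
 h(y) = C3*exp(2^(1/3)*y) + (C1*sin(2^(1/3)*sqrt(3)*y/2) + C2*cos(2^(1/3)*sqrt(3)*y/2))*exp(-2^(1/3)*y/2)


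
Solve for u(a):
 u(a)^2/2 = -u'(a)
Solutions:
 u(a) = 2/(C1 + a)


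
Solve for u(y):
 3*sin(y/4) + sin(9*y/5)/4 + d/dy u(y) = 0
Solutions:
 u(y) = C1 + 12*cos(y/4) + 5*cos(9*y/5)/36


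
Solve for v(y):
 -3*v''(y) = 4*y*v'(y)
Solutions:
 v(y) = C1 + C2*erf(sqrt(6)*y/3)


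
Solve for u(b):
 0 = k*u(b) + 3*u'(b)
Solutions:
 u(b) = C1*exp(-b*k/3)


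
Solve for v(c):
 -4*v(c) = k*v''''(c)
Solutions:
 v(c) = C1*exp(-sqrt(2)*c*(-1/k)^(1/4)) + C2*exp(sqrt(2)*c*(-1/k)^(1/4)) + C3*exp(-sqrt(2)*I*c*(-1/k)^(1/4)) + C4*exp(sqrt(2)*I*c*(-1/k)^(1/4))


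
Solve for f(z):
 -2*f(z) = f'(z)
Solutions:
 f(z) = C1*exp(-2*z)


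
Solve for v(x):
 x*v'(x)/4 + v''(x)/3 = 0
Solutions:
 v(x) = C1 + C2*erf(sqrt(6)*x/4)


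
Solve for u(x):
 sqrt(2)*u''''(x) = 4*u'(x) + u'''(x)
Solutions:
 u(x) = C1 + C2*exp(x*(-2^(1/3)*(12*sqrt(165) + 109*sqrt(2))^(1/3) - 2^(2/3)/(12*sqrt(165) + 109*sqrt(2))^(1/3) + 2*sqrt(2))/12)*sin(2^(1/3)*sqrt(3)*x*(-(12*sqrt(165) + 109*sqrt(2))^(1/3) + 2^(1/3)/(12*sqrt(165) + 109*sqrt(2))^(1/3))/12) + C3*exp(x*(-2^(1/3)*(12*sqrt(165) + 109*sqrt(2))^(1/3) - 2^(2/3)/(12*sqrt(165) + 109*sqrt(2))^(1/3) + 2*sqrt(2))/12)*cos(2^(1/3)*sqrt(3)*x*(-(12*sqrt(165) + 109*sqrt(2))^(1/3) + 2^(1/3)/(12*sqrt(165) + 109*sqrt(2))^(1/3))/12) + C4*exp(x*(2^(2/3)/(12*sqrt(165) + 109*sqrt(2))^(1/3) + sqrt(2) + 2^(1/3)*(12*sqrt(165) + 109*sqrt(2))^(1/3))/6)


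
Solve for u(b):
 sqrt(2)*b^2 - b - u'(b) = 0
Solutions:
 u(b) = C1 + sqrt(2)*b^3/3 - b^2/2


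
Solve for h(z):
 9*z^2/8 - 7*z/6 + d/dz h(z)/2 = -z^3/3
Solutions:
 h(z) = C1 - z^4/6 - 3*z^3/4 + 7*z^2/6


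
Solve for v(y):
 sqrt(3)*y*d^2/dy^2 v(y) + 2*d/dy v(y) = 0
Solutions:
 v(y) = C1 + C2*y^(1 - 2*sqrt(3)/3)


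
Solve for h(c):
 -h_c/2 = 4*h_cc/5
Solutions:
 h(c) = C1 + C2*exp(-5*c/8)


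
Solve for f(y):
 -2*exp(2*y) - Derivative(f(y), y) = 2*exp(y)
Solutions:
 f(y) = C1 - exp(2*y) - 2*exp(y)


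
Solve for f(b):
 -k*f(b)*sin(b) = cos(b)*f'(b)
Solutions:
 f(b) = C1*exp(k*log(cos(b)))


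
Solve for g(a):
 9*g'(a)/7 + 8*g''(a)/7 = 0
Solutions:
 g(a) = C1 + C2*exp(-9*a/8)


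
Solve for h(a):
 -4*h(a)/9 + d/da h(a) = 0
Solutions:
 h(a) = C1*exp(4*a/9)


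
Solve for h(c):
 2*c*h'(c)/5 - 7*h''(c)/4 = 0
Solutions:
 h(c) = C1 + C2*erfi(2*sqrt(35)*c/35)


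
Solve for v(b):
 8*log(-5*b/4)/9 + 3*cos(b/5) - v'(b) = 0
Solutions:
 v(b) = C1 + 8*b*log(-b)/9 - 16*b*log(2)/9 - 8*b/9 + 8*b*log(5)/9 + 15*sin(b/5)


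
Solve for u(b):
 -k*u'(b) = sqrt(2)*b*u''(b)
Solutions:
 u(b) = C1 + b^(-sqrt(2)*re(k)/2 + 1)*(C2*sin(sqrt(2)*log(b)*Abs(im(k))/2) + C3*cos(sqrt(2)*log(b)*im(k)/2))


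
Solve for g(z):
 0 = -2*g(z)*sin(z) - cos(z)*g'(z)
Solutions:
 g(z) = C1*cos(z)^2


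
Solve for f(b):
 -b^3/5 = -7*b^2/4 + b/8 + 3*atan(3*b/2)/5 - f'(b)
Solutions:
 f(b) = C1 + b^4/20 - 7*b^3/12 + b^2/16 + 3*b*atan(3*b/2)/5 - log(9*b^2 + 4)/5


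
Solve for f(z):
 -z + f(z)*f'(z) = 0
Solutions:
 f(z) = -sqrt(C1 + z^2)
 f(z) = sqrt(C1 + z^2)


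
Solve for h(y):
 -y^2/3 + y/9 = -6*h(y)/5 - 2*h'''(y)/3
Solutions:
 h(y) = C3*exp(-15^(2/3)*y/5) + 5*y^2/18 - 5*y/54 + (C1*sin(3*3^(1/6)*5^(2/3)*y/10) + C2*cos(3*3^(1/6)*5^(2/3)*y/10))*exp(15^(2/3)*y/10)


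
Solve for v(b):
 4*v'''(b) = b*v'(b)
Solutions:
 v(b) = C1 + Integral(C2*airyai(2^(1/3)*b/2) + C3*airybi(2^(1/3)*b/2), b)


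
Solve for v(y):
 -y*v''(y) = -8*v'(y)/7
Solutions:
 v(y) = C1 + C2*y^(15/7)


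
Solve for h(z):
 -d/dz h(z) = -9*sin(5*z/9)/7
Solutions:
 h(z) = C1 - 81*cos(5*z/9)/35


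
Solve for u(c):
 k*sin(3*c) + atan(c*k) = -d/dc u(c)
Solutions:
 u(c) = C1 + k*cos(3*c)/3 - Piecewise((c*atan(c*k) - log(c^2*k^2 + 1)/(2*k), Ne(k, 0)), (0, True))


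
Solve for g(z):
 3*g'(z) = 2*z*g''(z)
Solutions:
 g(z) = C1 + C2*z^(5/2)


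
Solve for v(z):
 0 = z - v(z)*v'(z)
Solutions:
 v(z) = -sqrt(C1 + z^2)
 v(z) = sqrt(C1 + z^2)


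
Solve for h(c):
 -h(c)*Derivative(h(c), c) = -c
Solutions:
 h(c) = -sqrt(C1 + c^2)
 h(c) = sqrt(C1 + c^2)


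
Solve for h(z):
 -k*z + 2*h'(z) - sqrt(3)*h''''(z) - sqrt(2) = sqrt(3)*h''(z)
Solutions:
 h(z) = C1 + C2*exp(sqrt(3)*z*(-(3 + sqrt(10))^(1/3) + (3 + sqrt(10))^(-1/3))/6)*sin(z*((3 + sqrt(10))^(-1/3) + (3 + sqrt(10))^(1/3))/2) + C3*exp(sqrt(3)*z*(-(3 + sqrt(10))^(1/3) + (3 + sqrt(10))^(-1/3))/6)*cos(z*((3 + sqrt(10))^(-1/3) + (3 + sqrt(10))^(1/3))/2) + C4*exp(-sqrt(3)*z*(-(3 + sqrt(10))^(1/3) + (3 + sqrt(10))^(-1/3))/3) + k*z^2/4 + sqrt(3)*k*z/4 + sqrt(2)*z/2


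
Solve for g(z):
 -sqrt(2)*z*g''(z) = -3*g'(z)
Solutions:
 g(z) = C1 + C2*z^(1 + 3*sqrt(2)/2)


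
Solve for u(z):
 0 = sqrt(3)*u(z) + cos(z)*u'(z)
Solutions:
 u(z) = C1*(sin(z) - 1)^(sqrt(3)/2)/(sin(z) + 1)^(sqrt(3)/2)


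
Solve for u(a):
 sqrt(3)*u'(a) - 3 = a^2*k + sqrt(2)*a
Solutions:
 u(a) = C1 + sqrt(3)*a^3*k/9 + sqrt(6)*a^2/6 + sqrt(3)*a


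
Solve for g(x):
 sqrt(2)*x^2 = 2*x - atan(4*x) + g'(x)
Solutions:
 g(x) = C1 + sqrt(2)*x^3/3 - x^2 + x*atan(4*x) - log(16*x^2 + 1)/8


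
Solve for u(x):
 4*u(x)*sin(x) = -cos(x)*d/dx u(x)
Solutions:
 u(x) = C1*cos(x)^4


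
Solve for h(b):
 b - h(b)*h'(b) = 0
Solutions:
 h(b) = -sqrt(C1 + b^2)
 h(b) = sqrt(C1 + b^2)


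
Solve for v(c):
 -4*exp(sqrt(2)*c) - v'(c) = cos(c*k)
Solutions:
 v(c) = C1 - 2*sqrt(2)*exp(sqrt(2)*c) - sin(c*k)/k


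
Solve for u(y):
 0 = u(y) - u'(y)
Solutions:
 u(y) = C1*exp(y)


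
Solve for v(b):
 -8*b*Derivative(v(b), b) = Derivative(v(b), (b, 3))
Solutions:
 v(b) = C1 + Integral(C2*airyai(-2*b) + C3*airybi(-2*b), b)


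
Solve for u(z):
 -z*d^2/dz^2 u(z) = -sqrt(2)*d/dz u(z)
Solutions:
 u(z) = C1 + C2*z^(1 + sqrt(2))


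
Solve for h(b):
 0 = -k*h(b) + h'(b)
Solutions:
 h(b) = C1*exp(b*k)


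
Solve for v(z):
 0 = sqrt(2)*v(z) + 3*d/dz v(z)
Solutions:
 v(z) = C1*exp(-sqrt(2)*z/3)


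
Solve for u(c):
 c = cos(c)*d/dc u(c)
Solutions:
 u(c) = C1 + Integral(c/cos(c), c)


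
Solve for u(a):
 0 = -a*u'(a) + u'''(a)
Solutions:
 u(a) = C1 + Integral(C2*airyai(a) + C3*airybi(a), a)


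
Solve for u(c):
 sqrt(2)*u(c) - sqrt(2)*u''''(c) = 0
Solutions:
 u(c) = C1*exp(-c) + C2*exp(c) + C3*sin(c) + C4*cos(c)


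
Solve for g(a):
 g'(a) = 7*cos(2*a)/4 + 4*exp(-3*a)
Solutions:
 g(a) = C1 + 7*sin(2*a)/8 - 4*exp(-3*a)/3


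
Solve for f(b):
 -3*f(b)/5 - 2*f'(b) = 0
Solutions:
 f(b) = C1*exp(-3*b/10)


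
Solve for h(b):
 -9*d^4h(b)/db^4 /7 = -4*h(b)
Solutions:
 h(b) = C1*exp(-sqrt(6)*7^(1/4)*b/3) + C2*exp(sqrt(6)*7^(1/4)*b/3) + C3*sin(sqrt(6)*7^(1/4)*b/3) + C4*cos(sqrt(6)*7^(1/4)*b/3)


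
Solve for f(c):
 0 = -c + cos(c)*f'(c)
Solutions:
 f(c) = C1 + Integral(c/cos(c), c)


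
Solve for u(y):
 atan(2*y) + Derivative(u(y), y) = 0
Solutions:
 u(y) = C1 - y*atan(2*y) + log(4*y^2 + 1)/4


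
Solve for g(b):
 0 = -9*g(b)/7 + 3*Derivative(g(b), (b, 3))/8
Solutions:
 g(b) = C3*exp(2*3^(1/3)*7^(2/3)*b/7) + (C1*sin(3^(5/6)*7^(2/3)*b/7) + C2*cos(3^(5/6)*7^(2/3)*b/7))*exp(-3^(1/3)*7^(2/3)*b/7)


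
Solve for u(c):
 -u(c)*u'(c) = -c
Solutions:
 u(c) = -sqrt(C1 + c^2)
 u(c) = sqrt(C1 + c^2)


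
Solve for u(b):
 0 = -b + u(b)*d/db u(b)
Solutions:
 u(b) = -sqrt(C1 + b^2)
 u(b) = sqrt(C1 + b^2)


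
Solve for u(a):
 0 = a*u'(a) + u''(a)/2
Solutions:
 u(a) = C1 + C2*erf(a)


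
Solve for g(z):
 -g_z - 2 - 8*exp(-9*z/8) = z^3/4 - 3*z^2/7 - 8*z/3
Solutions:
 g(z) = C1 - z^4/16 + z^3/7 + 4*z^2/3 - 2*z + 64*exp(-9*z/8)/9


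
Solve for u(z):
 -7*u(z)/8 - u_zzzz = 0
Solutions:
 u(z) = (C1*sin(2^(3/4)*7^(1/4)*z/4) + C2*cos(2^(3/4)*7^(1/4)*z/4))*exp(-2^(3/4)*7^(1/4)*z/4) + (C3*sin(2^(3/4)*7^(1/4)*z/4) + C4*cos(2^(3/4)*7^(1/4)*z/4))*exp(2^(3/4)*7^(1/4)*z/4)


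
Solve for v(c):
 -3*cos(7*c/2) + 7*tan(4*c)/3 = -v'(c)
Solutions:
 v(c) = C1 + 7*log(cos(4*c))/12 + 6*sin(7*c/2)/7


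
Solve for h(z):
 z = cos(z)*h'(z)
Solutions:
 h(z) = C1 + Integral(z/cos(z), z)


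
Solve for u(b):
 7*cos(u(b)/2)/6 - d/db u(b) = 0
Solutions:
 -7*b/6 - log(sin(u(b)/2) - 1) + log(sin(u(b)/2) + 1) = C1


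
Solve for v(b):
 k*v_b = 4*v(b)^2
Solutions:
 v(b) = -k/(C1*k + 4*b)


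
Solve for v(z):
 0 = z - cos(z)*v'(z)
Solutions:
 v(z) = C1 + Integral(z/cos(z), z)


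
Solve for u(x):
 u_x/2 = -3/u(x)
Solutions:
 u(x) = -sqrt(C1 - 12*x)
 u(x) = sqrt(C1 - 12*x)


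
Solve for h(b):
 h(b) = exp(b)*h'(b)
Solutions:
 h(b) = C1*exp(-exp(-b))


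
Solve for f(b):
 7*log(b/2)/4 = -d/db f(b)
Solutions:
 f(b) = C1 - 7*b*log(b)/4 + 7*b*log(2)/4 + 7*b/4


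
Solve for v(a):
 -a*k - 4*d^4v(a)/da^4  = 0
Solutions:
 v(a) = C1 + C2*a + C3*a^2 + C4*a^3 - a^5*k/480


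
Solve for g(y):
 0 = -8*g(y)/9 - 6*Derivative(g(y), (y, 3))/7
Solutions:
 g(y) = C3*exp(-28^(1/3)*y/3) + (C1*sin(28^(1/3)*sqrt(3)*y/6) + C2*cos(28^(1/3)*sqrt(3)*y/6))*exp(28^(1/3)*y/6)


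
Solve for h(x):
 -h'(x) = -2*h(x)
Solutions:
 h(x) = C1*exp(2*x)


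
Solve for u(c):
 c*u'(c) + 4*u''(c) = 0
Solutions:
 u(c) = C1 + C2*erf(sqrt(2)*c/4)


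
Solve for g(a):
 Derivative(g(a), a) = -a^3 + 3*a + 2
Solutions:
 g(a) = C1 - a^4/4 + 3*a^2/2 + 2*a


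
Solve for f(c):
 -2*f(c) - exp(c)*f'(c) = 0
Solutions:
 f(c) = C1*exp(2*exp(-c))


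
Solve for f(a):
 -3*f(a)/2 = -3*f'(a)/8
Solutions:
 f(a) = C1*exp(4*a)


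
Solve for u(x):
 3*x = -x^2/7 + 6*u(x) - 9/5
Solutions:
 u(x) = x^2/42 + x/2 + 3/10


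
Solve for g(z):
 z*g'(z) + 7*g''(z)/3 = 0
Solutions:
 g(z) = C1 + C2*erf(sqrt(42)*z/14)


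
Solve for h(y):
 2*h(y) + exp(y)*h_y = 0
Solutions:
 h(y) = C1*exp(2*exp(-y))


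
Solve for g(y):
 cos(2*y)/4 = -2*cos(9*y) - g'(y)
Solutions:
 g(y) = C1 - sin(2*y)/8 - 2*sin(9*y)/9


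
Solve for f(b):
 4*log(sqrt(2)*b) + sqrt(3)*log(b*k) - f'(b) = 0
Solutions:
 f(b) = C1 + b*(sqrt(3)*log(k) - 4 - sqrt(3) + 2*log(2)) + b*(sqrt(3) + 4)*log(b)


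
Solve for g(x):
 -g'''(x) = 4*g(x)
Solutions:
 g(x) = C3*exp(-2^(2/3)*x) + (C1*sin(2^(2/3)*sqrt(3)*x/2) + C2*cos(2^(2/3)*sqrt(3)*x/2))*exp(2^(2/3)*x/2)


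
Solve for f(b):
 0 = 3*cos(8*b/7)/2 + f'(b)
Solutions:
 f(b) = C1 - 21*sin(8*b/7)/16


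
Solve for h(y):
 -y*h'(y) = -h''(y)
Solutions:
 h(y) = C1 + C2*erfi(sqrt(2)*y/2)


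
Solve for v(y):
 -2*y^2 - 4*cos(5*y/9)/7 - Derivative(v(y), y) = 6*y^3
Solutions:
 v(y) = C1 - 3*y^4/2 - 2*y^3/3 - 36*sin(5*y/9)/35


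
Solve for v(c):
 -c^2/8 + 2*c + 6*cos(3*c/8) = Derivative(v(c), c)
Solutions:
 v(c) = C1 - c^3/24 + c^2 + 16*sin(3*c/8)


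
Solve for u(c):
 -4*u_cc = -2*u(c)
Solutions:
 u(c) = C1*exp(-sqrt(2)*c/2) + C2*exp(sqrt(2)*c/2)


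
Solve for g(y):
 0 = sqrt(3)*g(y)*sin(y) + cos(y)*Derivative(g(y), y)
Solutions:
 g(y) = C1*cos(y)^(sqrt(3))


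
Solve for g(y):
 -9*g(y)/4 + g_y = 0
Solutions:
 g(y) = C1*exp(9*y/4)


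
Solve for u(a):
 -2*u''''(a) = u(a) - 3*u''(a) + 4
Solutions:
 u(a) = C1*exp(-a) + C2*exp(a) + C3*exp(-sqrt(2)*a/2) + C4*exp(sqrt(2)*a/2) - 4


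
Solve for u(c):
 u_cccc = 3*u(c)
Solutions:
 u(c) = C1*exp(-3^(1/4)*c) + C2*exp(3^(1/4)*c) + C3*sin(3^(1/4)*c) + C4*cos(3^(1/4)*c)


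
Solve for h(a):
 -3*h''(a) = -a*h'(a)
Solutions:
 h(a) = C1 + C2*erfi(sqrt(6)*a/6)


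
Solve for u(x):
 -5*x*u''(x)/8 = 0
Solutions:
 u(x) = C1 + C2*x


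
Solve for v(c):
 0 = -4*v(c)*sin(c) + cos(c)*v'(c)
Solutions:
 v(c) = C1/cos(c)^4


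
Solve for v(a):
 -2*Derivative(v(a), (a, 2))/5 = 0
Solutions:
 v(a) = C1 + C2*a


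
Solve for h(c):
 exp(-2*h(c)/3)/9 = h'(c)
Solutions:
 h(c) = 3*log(-sqrt(C1 + c)) - 6*log(3) + 3*log(6)/2
 h(c) = 3*log(C1 + c)/2 - 6*log(3) + 3*log(6)/2


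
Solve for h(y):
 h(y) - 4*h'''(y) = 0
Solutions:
 h(y) = C3*exp(2^(1/3)*y/2) + (C1*sin(2^(1/3)*sqrt(3)*y/4) + C2*cos(2^(1/3)*sqrt(3)*y/4))*exp(-2^(1/3)*y/4)


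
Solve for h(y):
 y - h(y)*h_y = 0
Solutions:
 h(y) = -sqrt(C1 + y^2)
 h(y) = sqrt(C1 + y^2)


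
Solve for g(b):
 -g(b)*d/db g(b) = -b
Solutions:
 g(b) = -sqrt(C1 + b^2)
 g(b) = sqrt(C1 + b^2)


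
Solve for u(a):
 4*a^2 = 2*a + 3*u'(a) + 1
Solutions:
 u(a) = C1 + 4*a^3/9 - a^2/3 - a/3


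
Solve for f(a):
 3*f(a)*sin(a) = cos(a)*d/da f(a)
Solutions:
 f(a) = C1/cos(a)^3


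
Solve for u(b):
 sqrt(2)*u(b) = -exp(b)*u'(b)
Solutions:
 u(b) = C1*exp(sqrt(2)*exp(-b))


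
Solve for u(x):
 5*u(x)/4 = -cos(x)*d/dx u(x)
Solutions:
 u(x) = C1*(sin(x) - 1)^(5/8)/(sin(x) + 1)^(5/8)


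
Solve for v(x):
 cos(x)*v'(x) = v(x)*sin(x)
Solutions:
 v(x) = C1/cos(x)


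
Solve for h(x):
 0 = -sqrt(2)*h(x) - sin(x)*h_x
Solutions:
 h(x) = C1*(cos(x) + 1)^(sqrt(2)/2)/(cos(x) - 1)^(sqrt(2)/2)


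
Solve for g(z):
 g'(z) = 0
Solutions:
 g(z) = C1


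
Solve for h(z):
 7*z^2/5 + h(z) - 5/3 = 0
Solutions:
 h(z) = 5/3 - 7*z^2/5


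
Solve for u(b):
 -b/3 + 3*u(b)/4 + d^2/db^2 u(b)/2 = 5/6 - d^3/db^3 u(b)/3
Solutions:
 u(b) = C1*exp(b*(-2 + (3*sqrt(11) + 10)^(-1/3) + (3*sqrt(11) + 10)^(1/3))/4)*sin(sqrt(3)*b*(-(3*sqrt(11) + 10)^(1/3) + (3*sqrt(11) + 10)^(-1/3))/4) + C2*exp(b*(-2 + (3*sqrt(11) + 10)^(-1/3) + (3*sqrt(11) + 10)^(1/3))/4)*cos(sqrt(3)*b*(-(3*sqrt(11) + 10)^(1/3) + (3*sqrt(11) + 10)^(-1/3))/4) + C3*exp(-b*((3*sqrt(11) + 10)^(-1/3) + 1 + (3*sqrt(11) + 10)^(1/3))/2) + 4*b/9 + 10/9


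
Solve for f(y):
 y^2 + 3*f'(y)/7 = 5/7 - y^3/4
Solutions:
 f(y) = C1 - 7*y^4/48 - 7*y^3/9 + 5*y/3


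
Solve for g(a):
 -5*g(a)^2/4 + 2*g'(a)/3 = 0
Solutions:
 g(a) = -8/(C1 + 15*a)


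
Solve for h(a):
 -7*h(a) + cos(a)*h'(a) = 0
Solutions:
 h(a) = C1*sqrt(sin(a) + 1)*(sin(a)^3 + 3*sin(a)^2 + 3*sin(a) + 1)/(sqrt(sin(a) - 1)*(sin(a)^3 - 3*sin(a)^2 + 3*sin(a) - 1))


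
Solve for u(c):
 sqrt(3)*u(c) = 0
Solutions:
 u(c) = 0


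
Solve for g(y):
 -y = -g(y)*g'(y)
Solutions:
 g(y) = -sqrt(C1 + y^2)
 g(y) = sqrt(C1 + y^2)


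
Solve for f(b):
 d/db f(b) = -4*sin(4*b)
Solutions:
 f(b) = C1 + cos(4*b)


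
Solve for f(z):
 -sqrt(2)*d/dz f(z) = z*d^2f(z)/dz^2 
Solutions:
 f(z) = C1 + C2*z^(1 - sqrt(2))


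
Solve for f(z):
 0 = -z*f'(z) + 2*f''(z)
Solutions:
 f(z) = C1 + C2*erfi(z/2)


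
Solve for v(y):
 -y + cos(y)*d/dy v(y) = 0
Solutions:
 v(y) = C1 + Integral(y/cos(y), y)


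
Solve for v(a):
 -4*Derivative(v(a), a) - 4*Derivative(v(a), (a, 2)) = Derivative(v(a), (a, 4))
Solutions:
 v(a) = C1 + C2*exp(-6^(1/3)*a*(-(9 + sqrt(129))^(1/3) + 2*6^(1/3)/(9 + sqrt(129))^(1/3))/6)*sin(2^(1/3)*3^(1/6)*a*(2^(1/3)/(9 + sqrt(129))^(1/3) + 3^(2/3)*(9 + sqrt(129))^(1/3)/6)) + C3*exp(-6^(1/3)*a*(-(9 + sqrt(129))^(1/3) + 2*6^(1/3)/(9 + sqrt(129))^(1/3))/6)*cos(2^(1/3)*3^(1/6)*a*(2^(1/3)/(9 + sqrt(129))^(1/3) + 3^(2/3)*(9 + sqrt(129))^(1/3)/6)) + C4*exp(6^(1/3)*a*(-(9 + sqrt(129))^(1/3) + 2*6^(1/3)/(9 + sqrt(129))^(1/3))/3)


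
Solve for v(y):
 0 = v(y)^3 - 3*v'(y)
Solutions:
 v(y) = -sqrt(6)*sqrt(-1/(C1 + y))/2
 v(y) = sqrt(6)*sqrt(-1/(C1 + y))/2


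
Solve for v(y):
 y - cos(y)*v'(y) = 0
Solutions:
 v(y) = C1 + Integral(y/cos(y), y)


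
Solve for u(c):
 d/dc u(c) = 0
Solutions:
 u(c) = C1


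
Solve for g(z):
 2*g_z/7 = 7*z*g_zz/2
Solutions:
 g(z) = C1 + C2*z^(53/49)


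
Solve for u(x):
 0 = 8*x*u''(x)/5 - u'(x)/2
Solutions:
 u(x) = C1 + C2*x^(21/16)


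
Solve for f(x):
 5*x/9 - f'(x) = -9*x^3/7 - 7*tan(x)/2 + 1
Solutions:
 f(x) = C1 + 9*x^4/28 + 5*x^2/18 - x - 7*log(cos(x))/2


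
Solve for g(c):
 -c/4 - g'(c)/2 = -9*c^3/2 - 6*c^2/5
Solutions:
 g(c) = C1 + 9*c^4/4 + 4*c^3/5 - c^2/4


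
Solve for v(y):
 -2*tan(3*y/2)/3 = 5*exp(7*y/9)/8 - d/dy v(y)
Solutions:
 v(y) = C1 + 45*exp(7*y/9)/56 - 4*log(cos(3*y/2))/9


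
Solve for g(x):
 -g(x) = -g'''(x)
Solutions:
 g(x) = C3*exp(x) + (C1*sin(sqrt(3)*x/2) + C2*cos(sqrt(3)*x/2))*exp(-x/2)


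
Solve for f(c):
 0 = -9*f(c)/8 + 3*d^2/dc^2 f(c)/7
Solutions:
 f(c) = C1*exp(-sqrt(42)*c/4) + C2*exp(sqrt(42)*c/4)


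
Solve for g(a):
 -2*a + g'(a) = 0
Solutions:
 g(a) = C1 + a^2


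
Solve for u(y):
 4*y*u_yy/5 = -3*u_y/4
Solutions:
 u(y) = C1 + C2*y^(1/16)


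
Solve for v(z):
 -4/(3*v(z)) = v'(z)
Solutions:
 v(z) = -sqrt(C1 - 24*z)/3
 v(z) = sqrt(C1 - 24*z)/3


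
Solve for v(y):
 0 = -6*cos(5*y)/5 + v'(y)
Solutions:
 v(y) = C1 + 6*sin(5*y)/25


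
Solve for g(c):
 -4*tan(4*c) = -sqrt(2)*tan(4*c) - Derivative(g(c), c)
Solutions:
 g(c) = C1 - log(cos(4*c)) + sqrt(2)*log(cos(4*c))/4


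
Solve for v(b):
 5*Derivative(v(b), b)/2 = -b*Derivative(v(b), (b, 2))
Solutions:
 v(b) = C1 + C2/b^(3/2)


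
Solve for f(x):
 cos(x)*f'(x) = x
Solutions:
 f(x) = C1 + Integral(x/cos(x), x)


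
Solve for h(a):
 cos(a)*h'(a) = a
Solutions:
 h(a) = C1 + Integral(a/cos(a), a)


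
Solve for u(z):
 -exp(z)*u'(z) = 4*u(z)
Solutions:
 u(z) = C1*exp(4*exp(-z))


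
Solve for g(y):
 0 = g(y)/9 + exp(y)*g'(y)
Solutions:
 g(y) = C1*exp(exp(-y)/9)


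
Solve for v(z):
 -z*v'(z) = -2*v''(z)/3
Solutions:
 v(z) = C1 + C2*erfi(sqrt(3)*z/2)


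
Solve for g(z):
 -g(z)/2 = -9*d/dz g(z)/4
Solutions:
 g(z) = C1*exp(2*z/9)


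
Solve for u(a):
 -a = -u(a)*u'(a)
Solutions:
 u(a) = -sqrt(C1 + a^2)
 u(a) = sqrt(C1 + a^2)


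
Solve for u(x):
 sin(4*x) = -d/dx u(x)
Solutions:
 u(x) = C1 + cos(4*x)/4


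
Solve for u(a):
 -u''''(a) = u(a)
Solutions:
 u(a) = (C1*sin(sqrt(2)*a/2) + C2*cos(sqrt(2)*a/2))*exp(-sqrt(2)*a/2) + (C3*sin(sqrt(2)*a/2) + C4*cos(sqrt(2)*a/2))*exp(sqrt(2)*a/2)


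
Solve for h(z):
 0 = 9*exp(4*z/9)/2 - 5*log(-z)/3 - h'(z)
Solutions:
 h(z) = C1 - 5*z*log(-z)/3 + 5*z/3 + 81*exp(4*z/9)/8


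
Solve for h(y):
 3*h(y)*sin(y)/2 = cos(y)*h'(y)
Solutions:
 h(y) = C1/cos(y)^(3/2)


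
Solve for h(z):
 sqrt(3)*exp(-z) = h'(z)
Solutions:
 h(z) = C1 - sqrt(3)*exp(-z)


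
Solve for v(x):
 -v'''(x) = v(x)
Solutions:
 v(x) = C3*exp(-x) + (C1*sin(sqrt(3)*x/2) + C2*cos(sqrt(3)*x/2))*exp(x/2)


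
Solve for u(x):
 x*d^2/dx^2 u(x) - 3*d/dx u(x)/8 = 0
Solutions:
 u(x) = C1 + C2*x^(11/8)


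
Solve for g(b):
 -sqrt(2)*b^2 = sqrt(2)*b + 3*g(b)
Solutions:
 g(b) = sqrt(2)*b*(-b - 1)/3


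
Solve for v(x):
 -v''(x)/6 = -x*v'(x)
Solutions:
 v(x) = C1 + C2*erfi(sqrt(3)*x)


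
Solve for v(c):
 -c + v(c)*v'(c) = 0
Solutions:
 v(c) = -sqrt(C1 + c^2)
 v(c) = sqrt(C1 + c^2)


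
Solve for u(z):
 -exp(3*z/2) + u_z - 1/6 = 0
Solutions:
 u(z) = C1 + z/6 + 2*exp(3*z/2)/3


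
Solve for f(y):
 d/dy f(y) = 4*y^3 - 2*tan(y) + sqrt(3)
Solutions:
 f(y) = C1 + y^4 + sqrt(3)*y + 2*log(cos(y))


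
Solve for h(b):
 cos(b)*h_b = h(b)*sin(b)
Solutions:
 h(b) = C1/cos(b)


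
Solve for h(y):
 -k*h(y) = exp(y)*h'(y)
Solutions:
 h(y) = C1*exp(k*exp(-y))


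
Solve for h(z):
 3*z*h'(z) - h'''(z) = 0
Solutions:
 h(z) = C1 + Integral(C2*airyai(3^(1/3)*z) + C3*airybi(3^(1/3)*z), z)


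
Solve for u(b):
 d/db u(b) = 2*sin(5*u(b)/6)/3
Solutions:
 -2*b/3 + 3*log(cos(5*u(b)/6) - 1)/5 - 3*log(cos(5*u(b)/6) + 1)/5 = C1


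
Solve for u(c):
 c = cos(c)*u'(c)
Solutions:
 u(c) = C1 + Integral(c/cos(c), c)


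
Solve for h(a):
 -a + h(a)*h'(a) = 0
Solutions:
 h(a) = -sqrt(C1 + a^2)
 h(a) = sqrt(C1 + a^2)


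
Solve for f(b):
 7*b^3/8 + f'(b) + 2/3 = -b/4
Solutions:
 f(b) = C1 - 7*b^4/32 - b^2/8 - 2*b/3


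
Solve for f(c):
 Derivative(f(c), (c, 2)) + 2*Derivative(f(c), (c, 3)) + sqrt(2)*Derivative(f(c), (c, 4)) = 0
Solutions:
 f(c) = C1 + C2*c + (C3*sin(sqrt(2)*c*sqrt(-1 + sqrt(2))/2) + C4*cos(sqrt(2)*c*sqrt(-1 + sqrt(2))/2))*exp(-sqrt(2)*c/2)


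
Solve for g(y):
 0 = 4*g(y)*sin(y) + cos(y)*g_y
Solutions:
 g(y) = C1*cos(y)^4


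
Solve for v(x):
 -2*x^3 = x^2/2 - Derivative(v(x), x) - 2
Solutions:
 v(x) = C1 + x^4/2 + x^3/6 - 2*x


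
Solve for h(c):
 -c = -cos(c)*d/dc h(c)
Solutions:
 h(c) = C1 + Integral(c/cos(c), c)


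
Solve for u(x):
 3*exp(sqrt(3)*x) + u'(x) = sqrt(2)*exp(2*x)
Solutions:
 u(x) = C1 + sqrt(2)*exp(2*x)/2 - sqrt(3)*exp(sqrt(3)*x)


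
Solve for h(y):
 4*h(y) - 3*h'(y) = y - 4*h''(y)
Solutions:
 h(y) = y/4 + (C1*sin(sqrt(55)*y/8) + C2*cos(sqrt(55)*y/8))*exp(3*y/8) + 3/16


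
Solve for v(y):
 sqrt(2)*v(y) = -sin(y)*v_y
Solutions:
 v(y) = C1*(cos(y) + 1)^(sqrt(2)/2)/(cos(y) - 1)^(sqrt(2)/2)


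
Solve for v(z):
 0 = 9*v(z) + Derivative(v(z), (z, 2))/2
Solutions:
 v(z) = C1*sin(3*sqrt(2)*z) + C2*cos(3*sqrt(2)*z)


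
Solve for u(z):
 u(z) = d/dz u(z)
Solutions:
 u(z) = C1*exp(z)


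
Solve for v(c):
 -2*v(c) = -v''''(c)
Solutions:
 v(c) = C1*exp(-2^(1/4)*c) + C2*exp(2^(1/4)*c) + C3*sin(2^(1/4)*c) + C4*cos(2^(1/4)*c)


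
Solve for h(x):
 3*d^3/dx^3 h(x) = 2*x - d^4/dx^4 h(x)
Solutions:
 h(x) = C1 + C2*x + C3*x^2 + C4*exp(-3*x) + x^4/36 - x^3/27


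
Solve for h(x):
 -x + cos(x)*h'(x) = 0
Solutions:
 h(x) = C1 + Integral(x/cos(x), x)


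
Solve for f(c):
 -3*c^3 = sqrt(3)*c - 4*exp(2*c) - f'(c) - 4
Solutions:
 f(c) = C1 + 3*c^4/4 + sqrt(3)*c^2/2 - 4*c - 2*exp(2*c)


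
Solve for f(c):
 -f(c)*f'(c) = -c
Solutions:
 f(c) = -sqrt(C1 + c^2)
 f(c) = sqrt(C1 + c^2)


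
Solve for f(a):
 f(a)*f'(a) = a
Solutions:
 f(a) = -sqrt(C1 + a^2)
 f(a) = sqrt(C1 + a^2)


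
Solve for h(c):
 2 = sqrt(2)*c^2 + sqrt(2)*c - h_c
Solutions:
 h(c) = C1 + sqrt(2)*c^3/3 + sqrt(2)*c^2/2 - 2*c


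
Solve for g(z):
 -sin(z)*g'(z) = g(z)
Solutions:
 g(z) = C1*sqrt(cos(z) + 1)/sqrt(cos(z) - 1)


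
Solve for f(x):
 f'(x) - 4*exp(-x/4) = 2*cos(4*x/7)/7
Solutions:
 f(x) = C1 + sin(4*x/7)/2 - 16*exp(-x/4)


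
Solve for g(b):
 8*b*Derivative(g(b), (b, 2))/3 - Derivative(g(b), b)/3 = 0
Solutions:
 g(b) = C1 + C2*b^(9/8)


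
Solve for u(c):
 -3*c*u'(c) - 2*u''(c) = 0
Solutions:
 u(c) = C1 + C2*erf(sqrt(3)*c/2)


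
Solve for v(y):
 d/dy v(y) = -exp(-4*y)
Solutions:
 v(y) = C1 + exp(-4*y)/4


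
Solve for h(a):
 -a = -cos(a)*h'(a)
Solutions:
 h(a) = C1 + Integral(a/cos(a), a)


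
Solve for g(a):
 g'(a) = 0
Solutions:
 g(a) = C1


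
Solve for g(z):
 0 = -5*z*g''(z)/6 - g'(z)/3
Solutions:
 g(z) = C1 + C2*z^(3/5)


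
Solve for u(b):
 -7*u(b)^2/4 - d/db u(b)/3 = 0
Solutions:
 u(b) = 4/(C1 + 21*b)


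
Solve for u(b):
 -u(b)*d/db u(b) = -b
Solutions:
 u(b) = -sqrt(C1 + b^2)
 u(b) = sqrt(C1 + b^2)


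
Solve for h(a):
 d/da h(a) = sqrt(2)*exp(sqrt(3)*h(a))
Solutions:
 h(a) = sqrt(3)*(2*log(-1/(C1 + sqrt(2)*a)) - log(3))/6


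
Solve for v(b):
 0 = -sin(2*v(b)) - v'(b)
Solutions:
 v(b) = pi - acos((-C1 - exp(4*b))/(C1 - exp(4*b)))/2
 v(b) = acos((-C1 - exp(4*b))/(C1 - exp(4*b)))/2


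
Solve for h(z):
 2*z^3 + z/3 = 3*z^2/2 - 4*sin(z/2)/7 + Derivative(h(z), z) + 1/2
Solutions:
 h(z) = C1 + z^4/2 - z^3/2 + z^2/6 - z/2 - 8*cos(z/2)/7


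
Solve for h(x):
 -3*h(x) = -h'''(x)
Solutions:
 h(x) = C3*exp(3^(1/3)*x) + (C1*sin(3^(5/6)*x/2) + C2*cos(3^(5/6)*x/2))*exp(-3^(1/3)*x/2)


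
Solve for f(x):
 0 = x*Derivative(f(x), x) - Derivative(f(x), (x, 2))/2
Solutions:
 f(x) = C1 + C2*erfi(x)


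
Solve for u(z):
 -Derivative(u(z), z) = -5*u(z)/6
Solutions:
 u(z) = C1*exp(5*z/6)


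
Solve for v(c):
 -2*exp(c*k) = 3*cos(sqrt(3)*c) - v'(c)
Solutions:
 v(c) = C1 + sqrt(3)*sin(sqrt(3)*c) + 2*exp(c*k)/k


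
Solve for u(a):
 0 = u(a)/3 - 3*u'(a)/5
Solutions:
 u(a) = C1*exp(5*a/9)


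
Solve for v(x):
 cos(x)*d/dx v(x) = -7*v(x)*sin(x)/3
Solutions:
 v(x) = C1*cos(x)^(7/3)


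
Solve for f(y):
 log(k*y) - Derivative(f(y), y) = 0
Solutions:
 f(y) = C1 + y*log(k*y) - y


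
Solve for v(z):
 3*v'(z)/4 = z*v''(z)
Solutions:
 v(z) = C1 + C2*z^(7/4)


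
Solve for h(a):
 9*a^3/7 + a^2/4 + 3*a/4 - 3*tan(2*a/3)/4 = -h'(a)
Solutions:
 h(a) = C1 - 9*a^4/28 - a^3/12 - 3*a^2/8 - 9*log(cos(2*a/3))/8


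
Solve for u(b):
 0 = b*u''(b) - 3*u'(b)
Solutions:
 u(b) = C1 + C2*b^4


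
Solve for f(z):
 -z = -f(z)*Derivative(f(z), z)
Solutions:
 f(z) = -sqrt(C1 + z^2)
 f(z) = sqrt(C1 + z^2)
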